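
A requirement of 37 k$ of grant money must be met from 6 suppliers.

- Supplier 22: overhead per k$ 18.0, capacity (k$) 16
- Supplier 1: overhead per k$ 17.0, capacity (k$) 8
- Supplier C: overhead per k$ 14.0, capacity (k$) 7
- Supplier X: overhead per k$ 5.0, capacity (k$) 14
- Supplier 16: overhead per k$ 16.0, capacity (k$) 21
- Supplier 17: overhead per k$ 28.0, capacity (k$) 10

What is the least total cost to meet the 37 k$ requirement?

Use suppliers in increasing cost order.
Supplier X (5.0): use full 14 → 23 k$ to go.
Take 7 from Supplier C at 14.0 → need 16 more.
Take 16 from Supplier 16 at 16.0 to finish.
Supplier 1, Supplier 22, Supplier 17: unused.
Cost = 14×5.0 + 7×14.0 + 16×16.0 = 424.

424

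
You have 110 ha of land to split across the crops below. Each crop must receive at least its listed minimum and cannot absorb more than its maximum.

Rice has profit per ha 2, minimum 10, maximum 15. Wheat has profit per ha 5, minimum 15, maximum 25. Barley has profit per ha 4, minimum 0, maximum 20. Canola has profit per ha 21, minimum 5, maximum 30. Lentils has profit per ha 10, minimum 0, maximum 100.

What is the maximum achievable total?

Meeting every minimum uses 10+15+0+5+0 = 30 ha, leaving 80.
Rank by profit per ha: Canola 21 > Lentils 10 > Wheat 5 > Barley 4 > Rice 2.
Canola takes 25 more to reach its cap of 30 ; 55 left.
Lentils: +55 (room for 100) → 55. Pool exhausted.
Total = 2×10 + 5×15 + 21×30 + 10×55 = 1275.

1275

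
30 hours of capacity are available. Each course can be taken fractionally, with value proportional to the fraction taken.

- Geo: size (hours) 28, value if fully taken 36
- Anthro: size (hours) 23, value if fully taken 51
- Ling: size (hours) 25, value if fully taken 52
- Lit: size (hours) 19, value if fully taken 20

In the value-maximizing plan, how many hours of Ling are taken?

7

Rank by value-to-size ratio: Anthro 51/23≈2.22, Ling 52/25≈2.08, Geo 36/28≈1.29, Lit 20/19≈1.05.
Take all of Anthro (23 hours, value 51) → 7 hours left.
7 hours left: a 7/25 share of Ling gives 52×7/25 = 14.56.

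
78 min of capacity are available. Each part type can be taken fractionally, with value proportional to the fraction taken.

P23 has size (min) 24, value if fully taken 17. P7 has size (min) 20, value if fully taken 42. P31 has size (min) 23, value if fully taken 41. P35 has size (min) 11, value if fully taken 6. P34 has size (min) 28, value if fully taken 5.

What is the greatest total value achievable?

Best value per unit of size first: P7 42/20≈2.1, P31 41/23≈1.78, P23 17/24≈0.708, P35 6/11≈0.545, P34 5/28≈0.179.
All 20 min of P7 fit (value 42) — 58 remain.
P31: take in full, 23 min for value 41 — 35 left.
Take all of P23 (24 min, value 17) — 11 min left.
All 11 min of P35 fit (value 6) — 0 remain.
Total value = 106.

106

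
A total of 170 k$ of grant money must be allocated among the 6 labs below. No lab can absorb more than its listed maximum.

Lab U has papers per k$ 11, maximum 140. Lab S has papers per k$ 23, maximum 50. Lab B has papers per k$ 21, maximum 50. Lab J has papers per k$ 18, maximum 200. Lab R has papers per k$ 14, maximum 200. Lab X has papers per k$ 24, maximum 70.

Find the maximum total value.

Rank by papers per k$: Lab X 24 > Lab S 23 > Lab B 21 > Lab J 18 > Lab R 14 > Lab U 11.
Lab X takes 70 to reach its cap of 70 ; 100 left.
Lab S takes 50 to reach its cap of 50 ; 50 left.
Lab B takes 50 to reach its cap of 50 ; 0 left.
Total = 23×50 + 21×50 + 24×70 = 3880.

3880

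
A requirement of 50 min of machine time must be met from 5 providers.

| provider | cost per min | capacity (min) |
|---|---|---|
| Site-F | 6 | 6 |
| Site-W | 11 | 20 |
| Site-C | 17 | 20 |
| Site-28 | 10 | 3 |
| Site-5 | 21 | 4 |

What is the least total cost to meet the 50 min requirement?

647

Use providers in increasing cost order.
Site-F (6): use full 6 — 44 min to go.
Site-28 at 10: take all 3 min — 41 still needed.
Site-W at 11: take all 20 min — 21 still needed.
Site-C (17): use full 20 — 1 min to go.
Site-5 at 21: take 1 of its 4 — requirement met.
Cost = 6×6 + 3×10 + 20×11 + 20×17 + 1×21 = 647.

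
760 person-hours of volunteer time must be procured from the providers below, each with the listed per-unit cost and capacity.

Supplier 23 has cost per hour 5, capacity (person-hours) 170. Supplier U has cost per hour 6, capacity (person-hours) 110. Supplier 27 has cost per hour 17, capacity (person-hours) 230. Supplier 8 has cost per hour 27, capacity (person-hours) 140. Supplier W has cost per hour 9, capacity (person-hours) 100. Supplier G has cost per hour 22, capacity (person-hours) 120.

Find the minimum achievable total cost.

Fill from the cheapest provider first.
Take 170 from Supplier 23 at 5 → need 590 more.
Supplier U (6): use full 110 → 480 person-hours to go.
Take 100 from Supplier W at 9 → need 380 more.
Supplier 27 at 17: take all 230 person-hours → 150 still needed.
Take 120 from Supplier G at 22 → need 30 more.
Supplier 8 (27): take the remaining 30 → done.
Cost = 170×5 + 110×6 + 100×9 + 230×17 + 120×22 + 30×27 = 9770.

9770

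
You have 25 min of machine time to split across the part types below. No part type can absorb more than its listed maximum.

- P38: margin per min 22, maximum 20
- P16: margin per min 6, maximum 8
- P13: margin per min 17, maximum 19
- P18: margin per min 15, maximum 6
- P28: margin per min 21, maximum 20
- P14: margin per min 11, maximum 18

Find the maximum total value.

545

Order the part types by margin per min: P38 22 > P28 21 > P13 17 > P18 15 > P14 11 > P16 6.
P38: +20 to 20 (cap) → 5 left.
P28 has room for 20 but only 5 remain, so it gets 5.
Total = 22×20 + 21×5 = 545.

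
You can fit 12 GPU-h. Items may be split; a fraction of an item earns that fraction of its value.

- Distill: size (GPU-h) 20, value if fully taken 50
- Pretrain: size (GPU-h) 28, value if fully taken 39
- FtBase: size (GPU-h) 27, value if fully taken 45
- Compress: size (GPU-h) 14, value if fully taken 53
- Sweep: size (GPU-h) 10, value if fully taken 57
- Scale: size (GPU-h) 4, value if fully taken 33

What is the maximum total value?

Rank by value-to-size ratio: Scale 33/4≈8.25, Sweep 57/10≈5.7, Compress 53/14≈3.79, Distill 50/20≈2.5, FtBase 45/27≈1.67, Pretrain 39/28≈1.39.
Scale: take in full, 4 GPU-h for value 33 → 8 left.
Fill the last 8 GPU-h with part of Sweep: 8/10 of it earns 45.6.
Total value = 78.6.

78.6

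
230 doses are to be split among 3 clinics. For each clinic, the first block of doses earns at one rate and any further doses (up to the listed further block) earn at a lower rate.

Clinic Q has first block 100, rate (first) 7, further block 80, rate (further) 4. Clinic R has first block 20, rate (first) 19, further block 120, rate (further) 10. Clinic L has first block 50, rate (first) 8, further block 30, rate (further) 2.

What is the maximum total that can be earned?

2260

Order all 6 blocks by rate: Clinic R/T1 19 > Clinic R/T2 10 > Clinic L/T1 8 > Clinic Q/T1 7 > Clinic Q/T2 4 > Clinic L/T2 2.
Clinic R T1 at 19: fill all 20 ; 210 left.
Clinic R T2 at 10: fill all 120 ; 90 left.
Clinic L/T1 (8): +50 ; 40 left.
Clinic Q/T1: +40 of 100 at 7; pool empty.
Total = 19×20 + 10×120 + 8×50 + 7×40 = 2260.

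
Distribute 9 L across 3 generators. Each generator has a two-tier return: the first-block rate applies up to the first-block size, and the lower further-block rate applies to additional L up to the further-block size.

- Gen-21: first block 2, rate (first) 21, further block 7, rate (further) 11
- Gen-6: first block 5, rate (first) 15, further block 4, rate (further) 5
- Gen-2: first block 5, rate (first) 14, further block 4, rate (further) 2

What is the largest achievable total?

Treat each block as its own option and order by rate: Gen-21/tier1 21 > Gen-6/tier1 15 > Gen-2/tier1 14 > Gen-21/tier2 11 > Gen-6/tier2 5 > Gen-2/tier2 2.
Gen-21/tier1 (21): +2 — 7 left.
Fill Gen-6 tier1 block (5 at 15) — 2 left.
2 remain; put them into Gen-2 tier1 at 14.
Total = 21×2 + 15×5 + 14×2 = 145.

145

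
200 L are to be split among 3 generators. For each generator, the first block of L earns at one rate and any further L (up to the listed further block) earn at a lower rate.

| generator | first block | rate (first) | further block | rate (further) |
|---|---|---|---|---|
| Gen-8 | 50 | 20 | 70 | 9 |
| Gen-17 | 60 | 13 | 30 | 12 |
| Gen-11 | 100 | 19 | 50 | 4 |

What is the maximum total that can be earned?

Treat each block as its own option and order by rate: Gen-8/T1 20 > Gen-11/T1 19 > Gen-17/T1 13 > Gen-17/T2 12 > Gen-8/T2 9 > Gen-11/T2 4.
Gen-8/T1 (20): +50 ; 150 left.
Gen-11/T1 (19): +100 ; 50 left.
Gen-17/T1: +50 of 60 at 13; pool empty.
Total = 20×50 + 19×100 + 13×50 = 3550.

3550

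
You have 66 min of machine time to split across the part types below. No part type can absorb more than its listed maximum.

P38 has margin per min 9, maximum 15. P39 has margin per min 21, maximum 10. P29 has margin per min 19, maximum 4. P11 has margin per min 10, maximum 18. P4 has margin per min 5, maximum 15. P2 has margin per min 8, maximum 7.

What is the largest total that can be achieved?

717

Rank by margin per min: P39 21 > P29 19 > P11 10 > P38 9 > P2 8 > P4 5.
Give P39 10 to hit its cap of 10 → 56 left.
P29 takes 4 to reach its cap of 4 → 52 left.
P11: +18 to 18 (cap) → 34 left.
P38: +15 to 15 (cap) → 19 left.
P2 takes 7 to reach its cap of 7 → 12 left.
P4 has room for 15 but only 12 remain, so it gets 12.
Total = 9×15 + 21×10 + 19×4 + 10×18 + 5×12 + 8×7 = 717.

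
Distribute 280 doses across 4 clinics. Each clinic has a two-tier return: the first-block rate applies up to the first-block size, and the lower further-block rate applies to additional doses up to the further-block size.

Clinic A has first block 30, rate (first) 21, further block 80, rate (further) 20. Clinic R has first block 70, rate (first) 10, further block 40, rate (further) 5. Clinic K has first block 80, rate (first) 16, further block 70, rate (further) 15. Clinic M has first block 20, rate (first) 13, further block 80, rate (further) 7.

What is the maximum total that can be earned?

Rank every tier by rate: Clinic A/tier1 21 > Clinic A/tier2 20 > Clinic K/tier1 16 > Clinic K/tier2 15 > Clinic M/tier1 13 > Clinic R/tier1 10 > Clinic M/tier2 7 > Clinic R/tier2 5.
Clinic A/tier1 (21): +30 — 250 left.
Clinic A tier2 at 20: fill all 80 — 170 left.
Clinic K tier1 at 16: fill all 80 — 90 left.
Clinic K/tier2 (15): +70 — 20 left.
Fill Clinic M tier1 block (20 at 13) — 0 left.
Total = 21×30 + 20×80 + 16×80 + 15×70 + 13×20 = 4820.

4820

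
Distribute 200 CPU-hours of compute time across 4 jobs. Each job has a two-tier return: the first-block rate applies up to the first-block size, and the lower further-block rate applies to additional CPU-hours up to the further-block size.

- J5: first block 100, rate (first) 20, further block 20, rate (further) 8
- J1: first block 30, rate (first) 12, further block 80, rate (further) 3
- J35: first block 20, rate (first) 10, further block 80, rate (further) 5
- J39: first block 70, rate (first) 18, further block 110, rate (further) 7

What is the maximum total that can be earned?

3620

Treat each block as its own option and order by rate: J5/tier1 20 > J39/tier1 18 > J1/tier1 12 > J35/tier1 10 > J5/tier2 8 > J39/tier2 7 > J35/tier2 5 > J1/tier2 3.
Fill J5 tier1 block (100 at 20) ; 100 left.
J39/tier1 (18): +70 ; 30 left.
Fill J1 tier1 block (30 at 12) ; 0 left.
Total = 20×100 + 18×70 + 12×30 = 3620.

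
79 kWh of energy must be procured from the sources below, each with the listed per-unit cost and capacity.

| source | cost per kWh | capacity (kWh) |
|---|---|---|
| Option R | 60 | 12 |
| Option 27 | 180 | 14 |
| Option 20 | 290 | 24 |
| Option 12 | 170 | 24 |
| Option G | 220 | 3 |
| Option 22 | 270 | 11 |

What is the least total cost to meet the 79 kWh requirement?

Use sources in increasing cost order.
Option R (60): use full 12 ; 67 kWh to go.
Option 12 at 170: take all 24 kWh ; 43 still needed.
Take 14 from Option 27 at 180 ; need 29 more.
Option G at 220: take all 3 kWh ; 26 still needed.
Take 11 from Option 22 at 270 ; need 15 more.
Option 20 at 290: take 15 of its 24 ; requirement met.
Cost = 12×60 + 24×170 + 14×180 + 3×220 + 11×270 + 15×290 = 15300.

15300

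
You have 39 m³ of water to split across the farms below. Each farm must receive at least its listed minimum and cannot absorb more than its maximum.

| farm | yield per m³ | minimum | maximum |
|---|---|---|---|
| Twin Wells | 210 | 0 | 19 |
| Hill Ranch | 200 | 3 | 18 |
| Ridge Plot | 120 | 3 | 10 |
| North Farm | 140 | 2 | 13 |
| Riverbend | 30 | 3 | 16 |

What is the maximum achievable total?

Meeting every minimum uses 0+3+3+2+3 = 11 m³, leaving 28.
Order the farms by yield per m³: Twin Wells 210 > Hill Ranch 200 > North Farm 140 > Ridge Plot 120 > Riverbend 30.
Give Twin Wells 19 more to hit its cap of 19 ; 9 left.
Hill Ranch has room for 15 more but only 9 remain, so it gets 12.
Total = 210×19 + 200×12 + 120×3 + 140×2 + 30×3 = 7120.

7120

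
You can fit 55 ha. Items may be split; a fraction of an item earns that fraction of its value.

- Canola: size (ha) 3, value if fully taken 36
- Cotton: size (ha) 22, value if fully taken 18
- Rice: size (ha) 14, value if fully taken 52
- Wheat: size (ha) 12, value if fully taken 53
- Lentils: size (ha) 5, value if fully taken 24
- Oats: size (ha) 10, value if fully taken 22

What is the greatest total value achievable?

Sort by value density: Canola 36/3≈12, Lentils 24/5≈4.8, Wheat 53/12≈4.42, Rice 52/14≈3.71, Oats 22/10≈2.2, Cotton 18/22≈0.818.
Canola: take in full, 3 ha for value 36 → 52 left.
Lentils: take in full, 5 ha for value 24 → 47 left.
Wheat: take in full, 12 ha for value 53 → 35 left.
All 14 ha of Rice fit (value 52) → 21 remain.
Oats: take in full, 10 ha for value 22 → 11 left.
Fill the last 11 ha with part of Cotton: 11/22 of it earns 9.
Total value = 196.

196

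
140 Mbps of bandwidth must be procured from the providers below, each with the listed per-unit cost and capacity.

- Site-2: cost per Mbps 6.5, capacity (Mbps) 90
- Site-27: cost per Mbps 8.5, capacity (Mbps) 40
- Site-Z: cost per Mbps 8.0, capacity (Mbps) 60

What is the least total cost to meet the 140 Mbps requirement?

985

Use providers in increasing cost order.
Take 90 from Site-2 at 6.5 ; need 50 more.
Site-Z at 8.0: take 50 of its 60 ; requirement met.
Site-27: unused.
Cost = 90×6.5 + 50×8.0 = 985.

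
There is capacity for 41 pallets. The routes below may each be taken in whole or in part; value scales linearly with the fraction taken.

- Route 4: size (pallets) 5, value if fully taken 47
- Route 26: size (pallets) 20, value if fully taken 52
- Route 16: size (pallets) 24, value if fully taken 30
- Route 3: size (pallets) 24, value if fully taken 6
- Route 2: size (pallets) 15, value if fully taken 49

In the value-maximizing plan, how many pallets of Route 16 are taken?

Best value per unit of size first: Route 4 47/5≈9.4, Route 2 49/15≈3.27, Route 26 52/20≈2.6, Route 16 30/24≈1.25, Route 3 6/24≈0.25.
Route 4: take in full, 5 pallets for value 47 → 36 left.
All 15 pallets of Route 2 fit (value 49) → 21 remain.
All 20 pallets of Route 26 fit (value 52) → 1 remain.
1 pallets left: a 1/24 share of Route 16 gives 30×1/24 = 1.25.

1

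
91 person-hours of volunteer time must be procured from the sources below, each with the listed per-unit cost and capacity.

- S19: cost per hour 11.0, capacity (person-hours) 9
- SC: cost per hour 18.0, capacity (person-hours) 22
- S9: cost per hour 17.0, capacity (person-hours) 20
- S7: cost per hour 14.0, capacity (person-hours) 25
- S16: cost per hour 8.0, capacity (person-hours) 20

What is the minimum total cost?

1255

Cheapest first:
Take 20 from S16 at 8.0 — need 71 more.
S19 (11.0): use full 9 — 62 person-hours to go.
S7 at 14.0: take all 25 person-hours — 37 still needed.
Take 20 from S9 at 17.0 — need 17 more.
SC at 18.0: take 17 of its 22 — requirement met.
Cost = 20×8.0 + 9×11.0 + 25×14.0 + 20×17.0 + 17×18.0 = 1255.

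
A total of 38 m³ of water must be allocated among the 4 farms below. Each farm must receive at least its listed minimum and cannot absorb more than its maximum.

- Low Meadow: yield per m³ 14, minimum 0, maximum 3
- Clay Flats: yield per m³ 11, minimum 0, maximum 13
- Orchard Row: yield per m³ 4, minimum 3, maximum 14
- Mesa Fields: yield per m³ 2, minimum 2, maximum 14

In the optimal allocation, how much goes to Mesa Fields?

8

Meeting every minimum uses 0+0+3+2 = 5 m³, leaving 33.
Order the farms by yield per m³: Low Meadow 14 > Clay Flats 11 > Orchard Row 4 > Mesa Fields 2.
Low Meadow: +3 to 3 (cap) → 30 left.
Give Clay Flats 13 more to hit its cap of 13 → 17 left.
Orchard Row: +11 to 14 (cap) → 6 left.
Mesa Fields has room for 12 more but only 6 remain, so it gets 8.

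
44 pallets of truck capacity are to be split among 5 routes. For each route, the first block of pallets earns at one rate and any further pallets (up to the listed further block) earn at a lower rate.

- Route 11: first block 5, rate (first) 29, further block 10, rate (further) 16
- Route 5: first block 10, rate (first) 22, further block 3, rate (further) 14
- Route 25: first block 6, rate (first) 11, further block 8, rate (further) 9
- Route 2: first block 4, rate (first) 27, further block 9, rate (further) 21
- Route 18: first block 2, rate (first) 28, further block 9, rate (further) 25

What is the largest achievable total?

Treat each block as its own option and order by rate: Route 11/tier1 29 > Route 18/tier1 28 > Route 2/tier1 27 > Route 18/tier2 25 > Route 5/tier1 22 > Route 2/tier2 21 > Route 11/tier2 16 > Route 5/tier2 14 > Route 25/tier1 11 > Route 25/tier2 9.
Route 11/tier1 (29): +5 → 39 left.
Route 18 tier1 at 28: fill all 2 → 37 left.
Route 2/tier1 (27): +4 → 33 left.
Route 18 tier2 at 25: fill all 9 → 24 left.
Route 5 tier1 at 22: fill all 10 → 14 left.
Route 2/tier2 (21): +9 → 5 left.
Route 11 tier2 at 16: only 5 left, fill 5.
Total = 29×5 + 28×2 + 27×4 + 25×9 + 22×10 + 21×9 + 16×5 = 1023.

1023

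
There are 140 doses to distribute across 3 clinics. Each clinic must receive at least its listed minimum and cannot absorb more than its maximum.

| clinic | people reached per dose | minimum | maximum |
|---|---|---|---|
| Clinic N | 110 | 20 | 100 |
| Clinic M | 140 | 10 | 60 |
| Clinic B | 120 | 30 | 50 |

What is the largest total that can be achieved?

17700

Meeting every minimum uses 20+10+30 = 60 doses, leaving 80.
Highest people reached per dose first: Clinic M 140 > Clinic B 120 > Clinic N 110.
Clinic M: +50 to 60 (cap) ; 30 left.
Clinic B takes 20 more to reach its cap of 50 ; 10 left.
Clinic N has room for 80 more but only 10 remain, so it gets 30.
Total = 110×30 + 140×60 + 120×50 = 17700.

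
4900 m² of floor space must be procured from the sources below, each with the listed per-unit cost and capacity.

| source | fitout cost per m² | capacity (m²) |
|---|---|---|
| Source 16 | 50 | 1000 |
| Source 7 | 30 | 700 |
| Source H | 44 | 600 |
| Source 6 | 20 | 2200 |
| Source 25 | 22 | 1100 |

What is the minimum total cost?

Use sources in increasing cost order.
Source 6 at 20: take all 2200 m² → 2700 still needed.
Source 25 at 22: take all 1100 m² → 1600 still needed.
Take 700 from Source 7 at 30 → need 900 more.
Source H (44): use full 600 → 300 m² to go.
Source 16 at 50: take 300 of its 1000 → requirement met.
Cost = 2200×20 + 1100×22 + 700×30 + 600×44 + 300×50 = 130600.

130600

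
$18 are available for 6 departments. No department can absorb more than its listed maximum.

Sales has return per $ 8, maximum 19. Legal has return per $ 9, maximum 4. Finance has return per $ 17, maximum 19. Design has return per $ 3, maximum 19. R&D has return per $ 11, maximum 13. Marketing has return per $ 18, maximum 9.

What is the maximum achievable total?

315

Order the departments by return per $: Marketing 18 > Finance 17 > R&D 11 > Legal 9 > Sales 8 > Design 3.
Marketing: +9 to 9 (cap) ; 9 left.
Finance: +9 (room for 19) → 9. Pool exhausted.
Total = 17×9 + 18×9 = 315.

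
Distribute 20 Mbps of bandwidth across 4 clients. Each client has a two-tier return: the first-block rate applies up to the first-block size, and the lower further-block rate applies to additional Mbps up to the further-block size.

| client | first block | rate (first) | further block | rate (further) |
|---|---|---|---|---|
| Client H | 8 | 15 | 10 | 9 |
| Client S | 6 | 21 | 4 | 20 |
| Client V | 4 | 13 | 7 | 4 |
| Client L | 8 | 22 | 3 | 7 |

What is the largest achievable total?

412

Order all 8 blocks by rate: Client L/tier1 22 > Client S/tier1 21 > Client S/tier2 20 > Client H/tier1 15 > Client V/tier1 13 > Client H/tier2 9 > Client L/tier2 7 > Client V/tier2 4.
Fill Client L tier1 block (8 at 22) ; 12 left.
Client S tier1 at 21: fill all 6 ; 6 left.
Fill Client S tier2 block (4 at 20) ; 2 left.
2 remain; put them into Client H tier1 at 15.
Total = 22×8 + 21×6 + 20×4 + 15×2 = 412.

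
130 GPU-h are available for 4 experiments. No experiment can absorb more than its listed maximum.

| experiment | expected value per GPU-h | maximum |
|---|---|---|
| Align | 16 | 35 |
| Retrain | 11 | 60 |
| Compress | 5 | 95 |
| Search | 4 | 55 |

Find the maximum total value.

Highest expected value per GPU-h first: Align 16 > Retrain 11 > Compress 5 > Search 4.
Align: +35 to 35 (cap) — 95 left.
Retrain takes 60 to reach its cap of 60 — 35 left.
Compress: +35 (room for 95) → 35. Pool exhausted.
Total = 16×35 + 11×60 + 5×35 = 1395.

1395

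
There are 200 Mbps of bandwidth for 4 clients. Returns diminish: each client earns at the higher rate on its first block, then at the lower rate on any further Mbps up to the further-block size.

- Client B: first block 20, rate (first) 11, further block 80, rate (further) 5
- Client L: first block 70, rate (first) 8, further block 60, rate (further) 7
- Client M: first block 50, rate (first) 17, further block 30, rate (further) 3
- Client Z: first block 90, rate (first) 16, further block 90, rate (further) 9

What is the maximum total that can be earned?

Treat each block as its own option and order by rate: Client M/first 17 > Client Z/first 16 > Client B/first 11 > Client Z/second 9 > Client L/first 8 > Client L/second 7 > Client B/second 5 > Client M/second 3.
Client M/first (17): +50 → 150 left.
Client Z/first (16): +90 → 60 left.
Client B/first (11): +20 → 40 left.
Client Z/second: +40 of 90 at 9; pool empty.
Total = 17×50 + 16×90 + 11×20 + 9×40 = 2870.

2870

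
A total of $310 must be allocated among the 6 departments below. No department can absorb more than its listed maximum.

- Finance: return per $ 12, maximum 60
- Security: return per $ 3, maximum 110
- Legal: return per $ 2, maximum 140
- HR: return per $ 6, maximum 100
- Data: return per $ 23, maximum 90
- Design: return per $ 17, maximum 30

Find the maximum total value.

3990

Rank by return per $: Data 23 > Design 17 > Finance 12 > HR 6 > Security 3 > Legal 2.
Give Data 90 to hit its cap of 90 ; 220 left.
Give Design 30 to hit its cap of 30 ; 190 left.
Finance takes 60 to reach its cap of 60 ; 130 left.
HR: +100 to 100 (cap) ; 30 left.
Only 30 left; Security takes them to reach 30.
Total = 12×60 + 3×30 + 6×100 + 23×90 + 17×30 = 3990.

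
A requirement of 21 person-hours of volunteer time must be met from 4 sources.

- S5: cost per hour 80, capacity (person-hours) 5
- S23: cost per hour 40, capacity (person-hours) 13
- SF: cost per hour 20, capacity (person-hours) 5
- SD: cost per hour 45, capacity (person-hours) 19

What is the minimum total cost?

755

Cheapest first:
SF (20): use full 5 — 16 person-hours to go.
S23 at 40: take all 13 person-hours — 3 still needed.
Take 3 from SD at 45 to finish.
S5: unused.
Cost = 5×20 + 13×40 + 3×45 = 755.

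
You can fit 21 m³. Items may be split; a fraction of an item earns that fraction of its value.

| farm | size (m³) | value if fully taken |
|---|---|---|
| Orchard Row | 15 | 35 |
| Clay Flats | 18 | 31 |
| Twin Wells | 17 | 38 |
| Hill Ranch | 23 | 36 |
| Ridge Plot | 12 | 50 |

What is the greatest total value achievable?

71

Best value per unit of size first: Ridge Plot 50/12≈4.17, Orchard Row 35/15≈2.33, Twin Wells 38/17≈2.24, Clay Flats 31/18≈1.72, Hill Ranch 36/23≈1.57.
Take all of Ridge Plot (12 m³, value 50) ; 9 m³ left.
Fill the last 9 m³ with part of Orchard Row: 9/15 of it earns 21.
Total value = 71.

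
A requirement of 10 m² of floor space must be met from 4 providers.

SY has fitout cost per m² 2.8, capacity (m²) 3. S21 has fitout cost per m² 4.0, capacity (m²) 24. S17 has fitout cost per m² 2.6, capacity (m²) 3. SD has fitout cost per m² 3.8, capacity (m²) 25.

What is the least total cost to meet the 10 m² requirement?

31.4

Cheapest first:
S17 at 2.6: take all 3 m² → 7 still needed.
SY at 2.8: take all 3 m² → 4 still needed.
SD (3.8): take the remaining 4 → done.
S21: unused.
Cost = 3×2.6 + 3×2.8 + 4×3.8 = 31.4.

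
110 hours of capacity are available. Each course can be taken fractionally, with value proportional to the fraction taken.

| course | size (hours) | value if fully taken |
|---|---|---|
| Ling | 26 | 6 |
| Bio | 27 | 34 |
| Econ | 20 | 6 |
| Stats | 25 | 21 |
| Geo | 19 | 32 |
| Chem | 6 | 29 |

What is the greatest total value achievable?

125

Rank by value-to-size ratio: Chem 29/6≈4.83, Geo 32/19≈1.68, Bio 34/27≈1.26, Stats 21/25≈0.84, Econ 6/20≈0.3, Ling 6/26≈0.231.
All 6 hours of Chem fit (value 29) — 104 remain.
Take all of Geo (19 hours, value 32) — 85 hours left.
Take all of Bio (27 hours, value 34) — 58 hours left.
Take all of Stats (25 hours, value 21) — 33 hours left.
Take all of Econ (20 hours, value 6) — 13 hours left.
Fill the last 13 hours with part of Ling: 13/26 of it earns 3.
Total value = 125.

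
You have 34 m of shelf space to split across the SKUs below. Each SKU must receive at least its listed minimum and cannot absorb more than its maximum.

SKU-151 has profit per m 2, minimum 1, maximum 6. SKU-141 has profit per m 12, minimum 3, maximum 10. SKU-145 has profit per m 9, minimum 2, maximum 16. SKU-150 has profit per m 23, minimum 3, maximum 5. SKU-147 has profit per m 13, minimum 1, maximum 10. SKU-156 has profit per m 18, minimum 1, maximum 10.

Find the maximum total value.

517

Meeting every minimum uses 1+3+2+3+1+1 = 11 m, leaving 23.
Rank by profit per m: SKU-150 23 > SKU-156 18 > SKU-147 13 > SKU-141 12 > SKU-145 9 > SKU-151 2.
SKU-150: +2 to 5 (cap) → 21 left.
SKU-156: +9 to 10 (cap) → 12 left.
SKU-147: +9 to 10 (cap) → 3 left.
SKU-141 has room for 7 more but only 3 remain, so it gets 6.
Total = 2×1 + 12×6 + 9×2 + 23×5 + 13×10 + 18×10 = 517.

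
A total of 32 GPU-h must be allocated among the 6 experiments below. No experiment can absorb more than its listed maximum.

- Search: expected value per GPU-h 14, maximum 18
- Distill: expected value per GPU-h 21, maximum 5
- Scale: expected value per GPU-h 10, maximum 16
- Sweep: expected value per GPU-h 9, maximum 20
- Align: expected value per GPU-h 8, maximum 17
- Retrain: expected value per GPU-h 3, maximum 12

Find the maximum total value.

Highest expected value per GPU-h first: Distill 21 > Search 14 > Scale 10 > Sweep 9 > Align 8 > Retrain 3.
Distill: +5 to 5 (cap) → 27 left.
Search takes 18 to reach its cap of 18 → 9 left.
Only 9 left; Scale takes them to reach 9.
Total = 14×18 + 21×5 + 10×9 = 447.

447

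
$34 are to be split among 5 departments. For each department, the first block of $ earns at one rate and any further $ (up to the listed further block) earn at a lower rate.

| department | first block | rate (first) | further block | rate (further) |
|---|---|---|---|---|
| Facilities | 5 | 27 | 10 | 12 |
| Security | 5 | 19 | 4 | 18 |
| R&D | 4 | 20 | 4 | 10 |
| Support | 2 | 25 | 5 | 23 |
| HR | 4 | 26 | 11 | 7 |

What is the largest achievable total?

Treat each block as its own option and order by rate: Facilities/T1 27 > HR/T1 26 > Support/T1 25 > Support/T2 23 > R&D/T1 20 > Security/T1 19 > Security/T2 18 > Facilities/T2 12 > R&D/T2 10 > HR/T2 7.
Facilities T1 at 27: fill all 5 — 29 left.
HR T1 at 26: fill all 4 — 25 left.
Support T1 at 25: fill all 2 — 23 left.
Support T2 at 23: fill all 5 — 18 left.
R&D/T1 (20): +4 — 14 left.
Security T1 at 19: fill all 5 — 9 left.
Security T2 at 18: fill all 4 — 5 left.
5 remain; put them into Facilities T2 at 12.
Total = 27×5 + 26×4 + 25×2 + 23×5 + 20×4 + 19×5 + 18×4 + 12×5 = 711.

711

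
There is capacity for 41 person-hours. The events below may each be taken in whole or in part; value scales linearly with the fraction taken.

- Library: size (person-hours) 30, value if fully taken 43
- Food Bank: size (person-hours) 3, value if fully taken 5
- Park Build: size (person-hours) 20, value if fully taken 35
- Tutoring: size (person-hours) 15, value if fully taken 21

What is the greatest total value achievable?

65.8

Sort by value density: Park Build 35/20≈1.75, Food Bank 5/3≈1.67, Library 43/30≈1.43, Tutoring 21/15≈1.4.
Park Build: take in full, 20 person-hours for value 35 ; 21 left.
Food Bank: take in full, 3 person-hours for value 5 ; 18 left.
18 person-hours left: a 18/30 share of Library gives 43×18/30 = 25.8.
Total value = 65.8.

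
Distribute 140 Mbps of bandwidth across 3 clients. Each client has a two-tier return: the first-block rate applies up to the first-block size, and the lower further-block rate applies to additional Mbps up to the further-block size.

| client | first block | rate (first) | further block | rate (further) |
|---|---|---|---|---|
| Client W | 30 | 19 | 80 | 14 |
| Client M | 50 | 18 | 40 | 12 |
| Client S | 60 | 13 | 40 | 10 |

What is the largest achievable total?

Order all 6 blocks by rate: Client W/tier1 19 > Client M/tier1 18 > Client W/tier2 14 > Client S/tier1 13 > Client M/tier2 12 > Client S/tier2 10.
Fill Client W tier1 block (30 at 19) ; 110 left.
Client M tier1 at 18: fill all 50 ; 60 left.
60 remain; put them into Client W tier2 at 14.
Total = 19×30 + 18×50 + 14×60 = 2310.

2310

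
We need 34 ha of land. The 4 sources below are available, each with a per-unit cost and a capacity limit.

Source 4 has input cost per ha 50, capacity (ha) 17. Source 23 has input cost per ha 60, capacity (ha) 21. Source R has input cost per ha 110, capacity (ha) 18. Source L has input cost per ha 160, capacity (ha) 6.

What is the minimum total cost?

Fill from the cheapest source first.
Source 4 (50): use full 17 ; 17 ha to go.
Source 23 at 60: take 17 of its 21 ; requirement met.
Source R, Source L: unused.
Cost = 17×50 + 17×60 = 1870.

1870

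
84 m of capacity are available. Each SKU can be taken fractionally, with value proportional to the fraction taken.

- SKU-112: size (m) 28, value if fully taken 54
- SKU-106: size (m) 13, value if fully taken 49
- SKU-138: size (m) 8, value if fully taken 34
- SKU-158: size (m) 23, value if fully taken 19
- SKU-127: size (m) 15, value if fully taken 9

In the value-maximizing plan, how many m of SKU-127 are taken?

12

Best value per unit of size first: SKU-138 34/8≈4.25, SKU-106 49/13≈3.77, SKU-112 54/28≈1.93, SKU-158 19/23≈0.826, SKU-127 9/15≈0.6.
All 8 m of SKU-138 fit (value 34) — 76 remain.
All 13 m of SKU-106 fit (value 49) — 63 remain.
SKU-112: take in full, 28 m for value 54 — 35 left.
All 23 m of SKU-158 fit (value 19) — 12 remain.
Only 12 m remain; take 12/15 of SKU-127 for value 9×12/15 = 7.2.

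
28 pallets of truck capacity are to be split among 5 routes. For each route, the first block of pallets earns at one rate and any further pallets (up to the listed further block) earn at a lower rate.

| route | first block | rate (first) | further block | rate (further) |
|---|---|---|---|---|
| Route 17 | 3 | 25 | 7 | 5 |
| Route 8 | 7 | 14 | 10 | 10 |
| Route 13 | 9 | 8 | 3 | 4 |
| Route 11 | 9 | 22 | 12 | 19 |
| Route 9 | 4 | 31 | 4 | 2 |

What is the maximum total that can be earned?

Rank every tier by rate: Route 9/first 31 > Route 17/first 25 > Route 11/first 22 > Route 11/second 19 > Route 8/first 14 > Route 8/second 10 > Route 13/first 8 > Route 17/second 5 > Route 13/second 4 > Route 9/second 2.
Route 9 first at 31: fill all 4 → 24 left.
Fill Route 17 first block (3 at 25) → 21 left.
Fill Route 11 first block (9 at 22) → 12 left.
Route 11 second at 19: fill all 12 → 0 left.
Total = 31×4 + 25×3 + 22×9 + 19×12 = 625.

625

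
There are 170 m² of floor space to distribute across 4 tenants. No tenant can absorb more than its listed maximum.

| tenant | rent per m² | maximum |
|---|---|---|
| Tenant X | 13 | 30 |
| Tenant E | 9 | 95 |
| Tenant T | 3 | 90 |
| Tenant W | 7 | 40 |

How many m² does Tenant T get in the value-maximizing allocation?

Highest rent per m² first: Tenant X 13 > Tenant E 9 > Tenant W 7 > Tenant T 3.
Tenant X: +30 to 30 (cap) ; 140 left.
Give Tenant E 95 to hit its cap of 95 ; 45 left.
Give Tenant W 40 to hit its cap of 40 ; 5 left.
Tenant T has room for 90 but only 5 remain, so it gets 5.

5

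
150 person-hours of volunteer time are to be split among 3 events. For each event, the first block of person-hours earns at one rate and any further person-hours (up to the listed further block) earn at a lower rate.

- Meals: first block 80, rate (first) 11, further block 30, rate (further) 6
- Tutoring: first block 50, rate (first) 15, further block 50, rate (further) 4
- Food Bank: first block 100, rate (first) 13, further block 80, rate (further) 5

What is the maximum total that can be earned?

2050

Order all 6 blocks by rate: Tutoring/tier1 15 > Food Bank/tier1 13 > Meals/tier1 11 > Meals/tier2 6 > Food Bank/tier2 5 > Tutoring/tier2 4.
Tutoring/tier1 (15): +50 — 100 left.
Food Bank/tier1 (13): +100 — 0 left.
Total = 15×50 + 13×100 = 2050.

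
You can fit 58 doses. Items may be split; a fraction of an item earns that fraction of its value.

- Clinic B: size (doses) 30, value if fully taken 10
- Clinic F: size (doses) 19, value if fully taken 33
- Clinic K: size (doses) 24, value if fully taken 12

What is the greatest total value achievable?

Sort by value density: Clinic F 33/19≈1.74, Clinic K 12/24≈0.5, Clinic B 10/30≈0.333.
All 19 doses of Clinic F fit (value 33) — 39 remain.
Clinic K: take in full, 24 doses for value 12 — 15 left.
Fill the last 15 doses with part of Clinic B: 15/30 of it earns 5.
Total value = 50.

50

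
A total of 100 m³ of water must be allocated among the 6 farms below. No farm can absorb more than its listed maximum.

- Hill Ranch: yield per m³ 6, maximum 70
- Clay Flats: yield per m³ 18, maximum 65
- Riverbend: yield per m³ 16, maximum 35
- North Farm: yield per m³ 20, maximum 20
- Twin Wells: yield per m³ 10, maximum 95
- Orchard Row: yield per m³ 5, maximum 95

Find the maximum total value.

Highest yield per m³ first: North Farm 20 > Clay Flats 18 > Riverbend 16 > Twin Wells 10 > Hill Ranch 6 > Orchard Row 5.
North Farm: +20 to 20 (cap) ; 80 left.
Clay Flats: +65 to 65 (cap) ; 15 left.
Only 15 left; Riverbend takes them to reach 15.
Total = 18×65 + 16×15 + 20×20 = 1810.

1810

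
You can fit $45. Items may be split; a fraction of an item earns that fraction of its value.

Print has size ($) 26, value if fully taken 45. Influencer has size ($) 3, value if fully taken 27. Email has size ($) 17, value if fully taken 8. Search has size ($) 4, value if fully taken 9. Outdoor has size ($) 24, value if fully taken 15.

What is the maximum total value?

Rank by value-to-size ratio: Influencer 27/3≈9, Search 9/4≈2.25, Print 45/26≈1.73, Outdoor 15/24≈0.625, Email 8/17≈0.471.
All 3 $ of Influencer fit (value 27) → 42 remain.
All 4 $ of Search fit (value 9) → 38 remain.
All 26 $ of Print fit (value 45) → 12 remain.
12 $ left: a 12/24 share of Outdoor gives 15×12/24 = 7.5.
Total value = 88.5.

88.5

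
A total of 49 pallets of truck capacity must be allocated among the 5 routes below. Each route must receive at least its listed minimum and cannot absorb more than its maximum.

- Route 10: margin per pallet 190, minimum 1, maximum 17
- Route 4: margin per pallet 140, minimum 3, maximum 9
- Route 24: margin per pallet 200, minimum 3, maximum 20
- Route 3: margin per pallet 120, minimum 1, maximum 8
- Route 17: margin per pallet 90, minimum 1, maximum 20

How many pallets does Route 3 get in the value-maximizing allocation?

2

Meeting every minimum uses 1+3+3+1+1 = 9 pallets, leaving 40.
Rank by margin per pallet: Route 24 200 > Route 10 190 > Route 4 140 > Route 3 120 > Route 17 90.
Give Route 24 17 more to hit its cap of 20 — 23 left.
Route 10 takes 16 more to reach its cap of 17 — 7 left.
Route 4 takes 6 more to reach its cap of 9 — 1 left.
Only 1 left; Route 3 takes them to reach 2.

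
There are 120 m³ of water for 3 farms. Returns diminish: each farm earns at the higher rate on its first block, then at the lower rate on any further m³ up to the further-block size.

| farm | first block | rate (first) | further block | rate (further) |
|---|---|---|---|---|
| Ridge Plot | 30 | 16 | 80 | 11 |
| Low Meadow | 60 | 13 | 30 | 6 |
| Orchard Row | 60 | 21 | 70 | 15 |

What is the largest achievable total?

2190

Treat each block as its own option and order by rate: Orchard Row/first 21 > Ridge Plot/first 16 > Orchard Row/second 15 > Low Meadow/first 13 > Ridge Plot/second 11 > Low Meadow/second 6.
Orchard Row/first (21): +60 — 60 left.
Fill Ridge Plot first block (30 at 16) — 30 left.
30 remain; put them into Orchard Row second at 15.
Total = 21×60 + 16×30 + 15×30 = 2190.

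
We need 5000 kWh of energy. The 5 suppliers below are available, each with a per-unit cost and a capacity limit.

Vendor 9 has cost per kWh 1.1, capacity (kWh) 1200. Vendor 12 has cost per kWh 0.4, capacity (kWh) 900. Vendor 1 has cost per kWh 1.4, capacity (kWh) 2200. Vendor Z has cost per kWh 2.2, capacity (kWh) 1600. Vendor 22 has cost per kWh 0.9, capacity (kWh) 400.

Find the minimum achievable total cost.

Use suppliers in increasing cost order.
Vendor 12 (0.4): use full 900 → 4100 kWh to go.
Take 400 from Vendor 22 at 0.9 → need 3700 more.
Vendor 9 at 1.1: take all 1200 kWh → 2500 still needed.
Vendor 1 (1.4): use full 2200 → 300 kWh to go.
Vendor Z (2.2): take the remaining 300 → done.
Cost = 900×0.4 + 400×0.9 + 1200×1.1 + 2200×1.4 + 300×2.2 = 5780.

5780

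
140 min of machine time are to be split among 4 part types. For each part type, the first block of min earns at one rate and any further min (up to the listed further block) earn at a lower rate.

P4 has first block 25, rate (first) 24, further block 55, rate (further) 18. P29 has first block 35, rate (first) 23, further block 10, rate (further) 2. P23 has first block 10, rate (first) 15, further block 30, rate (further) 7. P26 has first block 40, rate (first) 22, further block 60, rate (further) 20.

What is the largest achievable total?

3085

Order all 8 blocks by rate: P4/tier1 24 > P29/tier1 23 > P26/tier1 22 > P26/tier2 20 > P4/tier2 18 > P23/tier1 15 > P23/tier2 7 > P29/tier2 2.
Fill P4 tier1 block (25 at 24) → 115 left.
P29 tier1 at 23: fill all 35 → 80 left.
Fill P26 tier1 block (40 at 22) → 40 left.
40 remain; put them into P26 tier2 at 20.
Total = 24×25 + 23×35 + 22×40 + 20×40 = 3085.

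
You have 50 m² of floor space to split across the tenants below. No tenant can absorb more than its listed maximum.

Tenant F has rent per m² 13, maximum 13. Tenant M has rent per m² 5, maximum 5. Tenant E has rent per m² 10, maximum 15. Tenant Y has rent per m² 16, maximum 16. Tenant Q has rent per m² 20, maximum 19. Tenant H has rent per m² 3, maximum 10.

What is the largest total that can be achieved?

Highest rent per m² first: Tenant Q 20 > Tenant Y 16 > Tenant F 13 > Tenant E 10 > Tenant M 5 > Tenant H 3.
Tenant Q takes 19 to reach its cap of 19 — 31 left.
Tenant Y: +16 to 16 (cap) — 15 left.
Tenant F takes 13 to reach its cap of 13 — 2 left.
Tenant E has room for 15 but only 2 remain, so it gets 2.
Total = 13×13 + 10×2 + 16×16 + 20×19 = 825.

825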